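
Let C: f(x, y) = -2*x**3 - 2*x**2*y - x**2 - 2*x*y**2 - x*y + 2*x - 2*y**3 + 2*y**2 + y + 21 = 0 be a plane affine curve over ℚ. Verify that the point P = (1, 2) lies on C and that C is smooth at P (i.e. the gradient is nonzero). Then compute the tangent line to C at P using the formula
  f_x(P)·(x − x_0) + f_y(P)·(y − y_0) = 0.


Tangent line at P: -24*x - 26*y + 76 = 0.

Step 1: f(1, 2) = 0, so P lies on C.
Step 2: partial derivatives
  f_x(x, y) = -6*x**2 - 4*x*y - 2*x - 2*y**2 - y + 2, f_y(x, y) = -2*x**2 - 4*x*y - x - 6*y**2 + 4*y + 1.
  f_x(P) = -24, f_y(P) = -26 (gradient nonzero, so P is smooth).
Step 3: tangent line at P: -24·(x − 1) + -26·(y − 2) = 0.
Expanding: -24*x - 26*y + 76 = 0.


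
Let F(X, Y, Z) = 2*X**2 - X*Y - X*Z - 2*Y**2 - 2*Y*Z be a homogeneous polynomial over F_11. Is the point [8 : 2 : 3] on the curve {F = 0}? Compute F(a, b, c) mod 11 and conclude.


F(8,2,3) ≡ 2 (mod 11); P is NOT on the curve.

Evaluate F(8, 2, 3) term-by-term (mod 11).
  2*X**2 ↦ 2·64·1·1 = 128
  -X*Y ↦ -1·8·2·1 = -16
  -X*Z ↦ -1·8·1·3 = -24
  -2*Y**2 ↦ -2·1·4·1 = -8
  -2*Y*Z ↦ -2·1·2·3 = -12
Sum: F(8, 2, 3) = (128) + (-16) + (-24) + (-8) + (-12) = 68.
Reducing mod 11: 68 ≡ 2 (mod 11).
Since F(a, b, c) ≡ 2 ≠ 0 (mod 11), P does NOT lie on the curve.


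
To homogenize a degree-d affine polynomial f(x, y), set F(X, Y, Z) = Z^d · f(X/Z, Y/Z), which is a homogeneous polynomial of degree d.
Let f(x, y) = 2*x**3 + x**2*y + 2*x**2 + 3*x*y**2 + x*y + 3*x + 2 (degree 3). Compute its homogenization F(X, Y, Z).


F(X, Y, Z) = 2*X**3 + X**2*Y + 2*X**2*Z + 3*X*Y**2 + X*Y*Z + 3*X*Z**2 + 2*Z**3

deg(f) = 3.
Substitute x = X/Z, y = Y/Z into f, then multiply by Z^3.
  monomial 2·x^3·y^0 ↦ 2·X^3·Y^0·Z^0.
  monomial 1·x^2·y^1 ↦ 1·X^2·Y^1·Z^0.
  monomial 2·x^2·y^0 ↦ 2·X^2·Y^0·Z^1.
  monomial 3·x^1·y^2 ↦ 3·X^1·Y^2·Z^0.
  monomial 1·x^1·y^1 ↦ 1·X^1·Y^1·Z^1.
  monomial 3·x^1·y^0 ↦ 3·X^1·Y^0·Z^2.
  monomial 2·x^0·y^0 ↦ 2·X^0·Y^0·Z^3.
Collecting: F(X, Y, Z) = 2*X**3 + X**2*Y + 2*X**2*Z + 3*X*Y**2 + X*Y*Z + 3*X*Z**2 + 2*Z**3.


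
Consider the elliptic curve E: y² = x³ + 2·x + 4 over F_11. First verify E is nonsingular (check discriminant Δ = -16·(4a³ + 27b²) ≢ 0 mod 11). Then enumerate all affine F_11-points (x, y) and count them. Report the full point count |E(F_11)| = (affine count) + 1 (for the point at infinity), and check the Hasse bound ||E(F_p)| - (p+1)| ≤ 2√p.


Affine points = {(0, 2), (0, 9), (2, 4), (2, 7), (3, 2), (3, 9), (6, 1), (6, 10), (7, 3), (7, 8), (8, 2), (8, 9), (9, 5), (9, 6), (10, 1), (10, 10)}; affine count = 16; |E(F_11)| = 17.

Discriminant check: Δ ∝ 4a³ + 27b² = 4·2³ + 27·4² = 4·8 + 27·16 ≡ 2 (mod 11). Nonzero ⇒ E is nonsingular.
For each x ∈ F_11, compute rhs = x³ + 2·x + 4 mod 11, then count y ∈ F_11 with y² ≡ rhs.
  x = 0: rhs = 4, matching y values: 2, 9 (2 points).
  x = 1: rhs = 7, matching y values: none (0 points).
  x = 2: rhs = 5, matching y values: 4, 7 (2 points).
  x = 3: rhs = 4, matching y values: 2, 9 (2 points).
  x = 4: rhs = 10, matching y values: none (0 points).
  x = 5: rhs = 7, matching y values: none (0 points).
  x = 6: rhs = 1, matching y values: 1, 10 (2 points).
  x = 7: rhs = 9, matching y values: 3, 8 (2 points).
  x = 8: rhs = 4, matching y values: 2, 9 (2 points).
  x = 9: rhs = 3, matching y values: 5, 6 (2 points).
  x = 10: rhs = 1, matching y values: 1, 10 (2 points).
Total affine count: 16.
Full point count |E(F_11)| = 16 + 1 = 17.
Hasse bound: |17 − (11+1)| = |5| = 5 ≤ 2√11 ≈ 6.6332 ✓.


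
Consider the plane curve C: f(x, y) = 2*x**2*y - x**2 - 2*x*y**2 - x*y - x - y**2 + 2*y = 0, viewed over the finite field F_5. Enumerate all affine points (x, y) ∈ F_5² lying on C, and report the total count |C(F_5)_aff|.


Affine F_5-points: {(0, 0), (0, 2), (1, 3), (2, 2), (4, 0)}; count = 5.

For each of the 25 pairs (x, y) ∈ F_5², evaluate f(x, y) mod 5. Record the zeros.
  x = 0: [0↦0, 1↦1, 2↦0, 3↦2, 4↦2]  zeros at y ∈ {0, 2}
  x = 1: [0↦3, 1↦3, 2↦2, 3↦0, 4↦2]  zeros at y ∈ {3}
  x = 2: [0↦4, 1↦2, 2↦0, 3↦3, 4↦1]  zeros at y ∈ {2}
  x = 3: [0↦3, 1↦3, 2↦4, 3↦1, 4↦4]  zeros at y ∈ ∅
  x = 4: [0↦0, 1↦1, 2↦4, 3↦4, 4↦1]  zeros at y ∈ {0}
Collecting zeros: affine points = {(0, 0), (0, 2), (1, 3), (2, 2), (4, 0)}.
Total count |C(F_5)_aff| = 5.


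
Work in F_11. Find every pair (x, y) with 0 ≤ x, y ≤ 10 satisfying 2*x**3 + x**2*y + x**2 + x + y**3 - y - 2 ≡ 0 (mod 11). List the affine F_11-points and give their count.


Affine F_11-points: {(0, 3), (1, 4), (3, 2), (3, 10), (4, 7), (5, 6), (5, 10), (6, 2), (7, 7), (10, 5)}; count = 10.

For each of the 121 pairs (x, y) ∈ F_11², evaluate f(x, y) mod 11. Record the zeros.
  x = 0: [0↦9, 1↦9, 2↦4, 3↦0, 4↦3, 5↦8, 6↦10, 7↦4, 8↦7, 9↦3, 10↦9]  zeros at y ∈ {3}
  x = 1: [0↦2, 1↦3, 2↦10, 3↦7, 4↦0, 5↦6, 6↦9, 7↦4, 8↦8, 9↦5, 10↦1]  zeros at y ∈ {4}
  x = 2: [0↦9, 1↦2, 2↦1, 3↦1, 4↦8, 5↦6, 6↦1, 7↦10, 8↦6, 9↦6, 10↦5]  zeros at y ∈ ∅
  x = 3: [0↦9, 1↦7, 2↦0, 3↦5, 4↦6, 5↦9, 6↦9, 7↦1, 8↦2, 9↦7, 10↦0]  zeros at y ∈ {2, 10}
  x = 4: [0↦3, 1↦8, 2↦8, 3↦9, 4↦6, 5↦5, 6↦1, 7↦0, 8↦8, 9↦9, 10↦9]  zeros at y ∈ {7}
  x = 5: [0↦3, 1↦6, 2↦4, 3↦3, 4↦9, 5↦6, 6↦0, 7↦8, 8↦3, 9↦2, 10↦0]  zeros at y ∈ {6, 10}
  x = 6: [0↦10, 1↦2, 2↦0, 3↦10, 4↦5, 5↦2, 6↦7, 7↦4, 8↦10, 9↦9, 10↦7]  zeros at y ∈ {2}
  x = 7: [0↦3, 1↦8, 2↦8, 3↦9, 4↦6, 5↦5, 6↦1, 7↦0, 8↦8, 9↦9, 10↦9]  zeros at y ∈ {7}
  x = 8: [0↦5, 1↦3, 2↦7, 3↦1, 4↦2, 5↦5, 6↦5, 7↦8, 8↦9, 9↦3, 10↦7]  zeros at y ∈ ∅
  x = 9: [0↦6, 1↦10, 2↦9, 3↦9, 4↦5, 5↦3, 6↦9, 7↦7, 8↦3, 9↦3, 10↦2]  zeros at y ∈ ∅
  x = 10: [0↦7, 1↦8, 2↦4, 3↦1, 4↦5, 5↦0, 6↦3, 7↦9, 8↦2, 9↦10, 10↦6]  zeros at y ∈ {5}
Collecting zeros: affine points = {(0, 3), (1, 4), (3, 2), (3, 10), (4, 7), (5, 6), (5, 10), (6, 2), (7, 7), (10, 5)}.
Total count |C(F_11)_aff| = 10.


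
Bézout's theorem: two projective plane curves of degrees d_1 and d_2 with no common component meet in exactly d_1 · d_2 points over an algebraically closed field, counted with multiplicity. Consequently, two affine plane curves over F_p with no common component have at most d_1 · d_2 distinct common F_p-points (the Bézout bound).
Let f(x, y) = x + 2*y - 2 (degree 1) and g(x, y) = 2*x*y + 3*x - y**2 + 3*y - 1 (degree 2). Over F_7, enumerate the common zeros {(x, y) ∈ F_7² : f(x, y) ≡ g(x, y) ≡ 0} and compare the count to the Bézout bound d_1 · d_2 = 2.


Common zeros: ∅; count = 0; Bézout bound = 2.

deg(f) = 1, deg(g) = 2, so Bézout bound = 2.
Scan x ∈ F_7. For each x, list the y ∈ F_7 with f(x, y) ≡ 0 and those with g(x, y) ≡ 0 (mod 7); the common zeros in that column are the intersection.
  x = 0: f ≡ 0 at y ∈ {1}; g ≡ 0 at y ∈ ∅; common: ∅.
  x = 1: f ≡ 0 at y ∈ {4}; g ≡ 0 at y ∈ ∅; common: ∅.
  x = 2: f ≡ 0 at y ∈ {0}; g ≡ 0 at y ∈ ∅; common: ∅.
  x = 3: f ≡ 0 at y ∈ {3}; g ≡ 0 at y ∈ {4, 5}; common: ∅.
  x = 4: f ≡ 0 at y ∈ {6}; g ≡ 0 at y ∈ {1, 3}; common: ∅.
  x = 5: f ≡ 0 at y ∈ {2}; g ≡ 0 at y ∈ {0, 6}; common: ∅.
  x = 6: f ≡ 0 at y ∈ {5}; g ≡ 0 at y ∈ ∅; common: ∅.
Collecting: common zeros = ∅, so the count is 0.
Comparison with the Bézout bound: 0 ≤ 2 = deg(f)·deg(g), as expected for curves with no common component (the affine F_7-count falls short of the bound because intersections may lie at infinity, over extension fields, or carry multiplicity).


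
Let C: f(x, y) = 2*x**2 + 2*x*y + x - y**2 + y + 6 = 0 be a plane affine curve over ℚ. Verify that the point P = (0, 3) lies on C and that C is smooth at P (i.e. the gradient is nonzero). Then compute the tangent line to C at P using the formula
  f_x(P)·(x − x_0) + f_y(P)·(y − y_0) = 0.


Tangent line at P: 7*x - 5*y + 15 = 0.

Step 1: f(0, 3) = 0, so P lies on C.
Step 2: partial derivatives
  f_x(x, y) = 4*x + 2*y + 1, f_y(x, y) = 2*x - 2*y + 1.
  f_x(P) = 7, f_y(P) = -5 (gradient nonzero, so P is smooth).
Step 3: tangent line at P: 7·(x − 0) + -5·(y − 3) = 0.
Expanding: 7*x - 5*y + 15 = 0.


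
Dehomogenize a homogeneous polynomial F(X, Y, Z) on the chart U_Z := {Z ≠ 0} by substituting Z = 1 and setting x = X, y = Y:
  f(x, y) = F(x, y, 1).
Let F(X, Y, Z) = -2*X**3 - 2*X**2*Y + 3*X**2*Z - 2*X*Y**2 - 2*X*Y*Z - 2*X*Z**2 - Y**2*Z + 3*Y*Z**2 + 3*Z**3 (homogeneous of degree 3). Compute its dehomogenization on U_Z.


f(x, y) = -2*x**3 - 2*x**2*y + 3*x**2 - 2*x*y**2 - 2*x*y - 2*x - y**2 + 3*y + 3

On U_Z we set Z = 1. Each monomial c·X^i·Y^j·Z^k in F becomes c·x^i·y^j·1^k = c·x^i·y^j.
Substituting Z = 1: F(X, Y, 1) = -2*x**3 - 2*x**2*y + 3*x**2 - 2*x*y**2 - 2*x*y - 2*x - y**2 + 3*y + 3.
Note: deg(f) ≤ deg(F) = 3; strict inequality happens when F is divisible by Z (lost terms).


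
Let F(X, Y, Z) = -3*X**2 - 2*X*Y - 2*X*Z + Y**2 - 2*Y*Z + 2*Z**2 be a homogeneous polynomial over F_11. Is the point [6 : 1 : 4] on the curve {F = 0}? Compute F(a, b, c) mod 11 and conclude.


F(6,1,4) ≡ 0 (mod 11); P is on the curve.

Evaluate F(6, 1, 4) term-by-term (mod 11).
  -3*X**2 ↦ -3·36·1·1 = -108
  -2*X*Y ↦ -2·6·1·1 = -12
  -2*X*Z ↦ -2·6·1·4 = -48
  Y**2 ↦ 1·1·1·1 = 1
  -2*Y*Z ↦ -2·1·1·4 = -8
  2*Z**2 ↦ 2·1·1·16 = 32
Sum: F(6, 1, 4) = (-108) + (-12) + (-48) + (1) + (-8) + (32) = -143.
Reducing mod 11: -143 ≡ 0 (mod 11).
Since F(a, b, c) ≡ 0 (mod 11), P lies on the curve.


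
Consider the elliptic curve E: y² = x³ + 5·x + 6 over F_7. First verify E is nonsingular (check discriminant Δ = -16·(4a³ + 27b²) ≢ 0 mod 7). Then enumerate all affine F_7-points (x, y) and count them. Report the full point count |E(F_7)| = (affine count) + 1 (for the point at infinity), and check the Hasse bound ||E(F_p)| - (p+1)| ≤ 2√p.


Affine points = {(5, 3), (5, 4), (6, 0)}; affine count = 3; |E(F_7)| = 4.

Discriminant check: Δ ∝ 4a³ + 27b² = 4·5³ + 27·6² = 4·125 + 27·36 ≡ 2 (mod 7). Nonzero ⇒ E is nonsingular.
For each x ∈ F_7, compute rhs = x³ + 5·x + 6 mod 7, then count y ∈ F_7 with y² ≡ rhs.
  x = 0: rhs = 6, matching y values: none (0 points).
  x = 1: rhs = 5, matching y values: none (0 points).
  x = 2: rhs = 3, matching y values: none (0 points).
  x = 3: rhs = 6, matching y values: none (0 points).
  x = 4: rhs = 6, matching y values: none (0 points).
  x = 5: rhs = 2, matching y values: 3, 4 (2 points).
  x = 6: rhs = 0, matching y values: 0 (1 points).
Total affine count: 3.
Full point count |E(F_7)| = 3 + 1 = 4.
Hasse bound: |4 − (7+1)| = |-4| = 4 ≤ 2√7 ≈ 5.2915 ✓.


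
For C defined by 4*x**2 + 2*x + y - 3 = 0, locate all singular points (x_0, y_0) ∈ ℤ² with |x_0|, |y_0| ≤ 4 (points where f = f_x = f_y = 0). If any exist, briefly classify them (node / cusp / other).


No singular points in the scanned grid; C is smooth there.

Compute partial derivatives:
  f_x = 8*x + 2.
  f_y = 1.
f_y = 1 is a nonzero constant, so f_y never vanishes: no point (x, y) can satisfy f = f_x = f_y = 0. In particular no (x, y) ∈ {−4, ..., 4}² is singular; the curve is smooth.


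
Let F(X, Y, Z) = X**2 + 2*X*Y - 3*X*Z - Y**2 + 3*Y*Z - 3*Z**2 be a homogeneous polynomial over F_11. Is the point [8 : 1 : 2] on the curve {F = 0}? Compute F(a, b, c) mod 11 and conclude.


F(8,1,2) ≡ 3 (mod 11); P is NOT on the curve.

Evaluate F(8, 1, 2) term-by-term (mod 11).
  X**2 ↦ 1·64·1·1 = 64
  2*X*Y ↦ 2·8·1·1 = 16
  -3*X*Z ↦ -3·8·1·2 = -48
  -Y**2 ↦ -1·1·1·1 = -1
  3*Y*Z ↦ 3·1·1·2 = 6
  -3*Z**2 ↦ -3·1·1·4 = -12
Sum: F(8, 1, 2) = (64) + (16) + (-48) + (-1) + (6) + (-12) = 25.
Reducing mod 11: 25 ≡ 3 (mod 11).
Since F(a, b, c) ≡ 3 ≠ 0 (mod 11), P does NOT lie on the curve.


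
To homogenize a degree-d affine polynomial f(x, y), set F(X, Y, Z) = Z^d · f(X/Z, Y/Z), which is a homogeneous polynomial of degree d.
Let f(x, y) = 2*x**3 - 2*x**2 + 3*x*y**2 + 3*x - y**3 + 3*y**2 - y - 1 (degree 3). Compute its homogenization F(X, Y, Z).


F(X, Y, Z) = 2*X**3 - 2*X**2*Z + 3*X*Y**2 + 3*X*Z**2 - Y**3 + 3*Y**2*Z - Y*Z**2 - Z**3

deg(f) = 3.
Substitute x = X/Z, y = Y/Z into f, then multiply by Z^3.
  monomial 2·x^3·y^0 ↦ 2·X^3·Y^0·Z^0.
  monomial -2·x^2·y^0 ↦ -2·X^2·Y^0·Z^1.
  monomial 3·x^1·y^2 ↦ 3·X^1·Y^2·Z^0.
  monomial 3·x^1·y^0 ↦ 3·X^1·Y^0·Z^2.
  monomial -1·x^0·y^3 ↦ -1·X^0·Y^3·Z^0.
  monomial 3·x^0·y^2 ↦ 3·X^0·Y^2·Z^1.
  monomial -1·x^0·y^1 ↦ -1·X^0·Y^1·Z^2.
  monomial -1·x^0·y^0 ↦ -1·X^0·Y^0·Z^3.
Collecting: F(X, Y, Z) = 2*X**3 - 2*X**2*Z + 3*X*Y**2 + 3*X*Z**2 - Y**3 + 3*Y**2*Z - Y*Z**2 - Z**3.


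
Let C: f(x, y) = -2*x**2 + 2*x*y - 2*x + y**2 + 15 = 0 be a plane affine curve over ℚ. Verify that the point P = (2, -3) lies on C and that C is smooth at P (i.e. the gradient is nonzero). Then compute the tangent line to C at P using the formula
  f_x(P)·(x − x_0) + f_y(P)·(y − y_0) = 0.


Tangent line at P: -16*x - 2*y + 26 = 0.

Step 1: f(2, -3) = 0, so P lies on C.
Step 2: partial derivatives
  f_x(x, y) = -4*x + 2*y - 2, f_y(x, y) = 2*x + 2*y.
  f_x(P) = -16, f_y(P) = -2 (gradient nonzero, so P is smooth).
Step 3: tangent line at P: -16·(x − 2) + -2·(y − -3) = 0.
Expanding: -16*x - 2*y + 26 = 0.


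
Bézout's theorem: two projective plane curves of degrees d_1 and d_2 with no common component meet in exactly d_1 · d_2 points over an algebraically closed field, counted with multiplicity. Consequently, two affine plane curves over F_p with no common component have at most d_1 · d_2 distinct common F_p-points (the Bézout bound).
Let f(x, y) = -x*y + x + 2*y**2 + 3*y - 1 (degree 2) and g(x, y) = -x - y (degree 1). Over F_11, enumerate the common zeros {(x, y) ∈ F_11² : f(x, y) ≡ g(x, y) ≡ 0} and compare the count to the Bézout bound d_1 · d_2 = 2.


Common zeros: {(1, 10), (7, 4)}; count = 2; Bézout bound = 2.

deg(f) = 2, deg(g) = 1, so Bézout bound = 2.
Scan x ∈ F_11. For each x, list the y ∈ F_11 with f(x, y) ≡ 0 and those with g(x, y) ≡ 0 (mod 11); the common zeros in that column are the intersection.
  x = 0: f ≡ 0 at y ∈ ∅; g ≡ 0 at y ∈ {0}; common: ∅.
  x = 1: f ≡ 0 at y ∈ {0, 10}; g ≡ 0 at y ∈ {10}; common: {10}.
  x = 2: f ≡ 0 at y ∈ {2, 3}; g ≡ 0 at y ∈ {9}; common: ∅.
  x = 3: f ≡ 0 at y ∈ ∅; g ≡ 0 at y ∈ {8}; common: ∅.
  x = 4: f ≡ 0 at y ∈ ∅; g ≡ 0 at y ∈ {7}; common: ∅.
  x = 5: f ≡ 0 at y ∈ {5, 7}; g ≡ 0 at y ∈ {6}; common: ∅.
  x = 6: f ≡ 0 at y ∈ ∅; g ≡ 0 at y ∈ {5}; common: ∅.
  x = 7: f ≡ 0 at y ∈ {4, 9}; g ≡ 0 at y ∈ {4}; common: {4}.
  x = 8: f ≡ 0 at y ∈ ∅; g ≡ 0 at y ∈ {3}; common: ∅.
  x = 9: f ≡ 0 at y ∈ {6, 8}; g ≡ 0 at y ∈ {2}; common: ∅.
  x = 10: f ≡ 0 at y ∈ ∅; g ≡ 0 at y ∈ {1}; common: ∅.
Collecting: common zeros = {(1, 10), (7, 4)}, so the count is 2.
Comparison with the Bézout bound: 2 ≤ 2 = deg(f)·deg(g), as expected for curves with no common component (the bound is attained).


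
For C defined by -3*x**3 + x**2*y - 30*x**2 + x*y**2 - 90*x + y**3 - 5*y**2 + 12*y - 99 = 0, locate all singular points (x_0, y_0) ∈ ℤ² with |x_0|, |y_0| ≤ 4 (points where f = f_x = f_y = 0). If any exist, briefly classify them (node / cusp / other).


Singular points: {(-3, 3)}; classification: cusp.

Compute partial derivatives:
  f_x = -9*x**2 + 2*x*y - 60*x + y**2 - 90.
  f_y = x**2 + 2*x*y + 3*y**2 - 10*y + 12.
Scan x_0 ∈ {−4, ..., 4}. For each x_0, f_y(x_0, y) is a polynomial in y; find its integer roots y ∈ {−4, ..., 4}, then test f_x and f at those candidates.
  x = -4: f_y(-4, y) = 3*y**2 - 18*y + 28; no integer root y with |y| ≤ 4.
  x = -3: f_y(-3, y) = 3*y**2 - 16*y + 21; vanishes at y ∈ {3}. (-3, 3): f_x = 0, f = 0 — SINGULAR.
  x = -2: f_y(-2, y) = 3*y**2 - 14*y + 16; vanishes at y ∈ {2}. (-2, 2): f_x = -10 ≠ 0.
  x = -1: f_y(-1, y) = 3*y**2 - 12*y + 13; no integer root y with |y| ≤ 4.
  x = 0: f_y(0, y) = 3*y**2 - 10*y + 12; no integer root y with |y| ≤ 4.
  x = 1: f_y(1, y) = 3*y**2 - 8*y + 13; no integer root y with |y| ≤ 4.
  x = 2: f_y(2, y) = 3*y**2 - 6*y + 16; no integer root y with |y| ≤ 4.
  x = 3: f_y(3, y) = 3*y**2 - 4*y + 21; no integer root y with |y| ≤ 4.
  x = 4: f_y(4, y) = 3*y**2 - 2*y + 28; no integer root y with |y| ≤ 4.
Only singular point on the grid: (-3, 3).
Classify: substitute x = -3 + u, y = 3 + v and expand: f = -3*u**3 + u**2*v + u*v**2 + v**3 + v**2.
No constant or linear terms (consistent with a singular point). Quadratic part: v**2. Cubic part: -3*u**3 + u**2*v + u*v**2 + v**3.
The quadratic part v**2 is a perfect square, so there is a single (double) tangent line v = 0, i.e. y = 3. Restricting the cubic part to that line (v = 0) leaves -3*u**3 ≠ 0, so f is not divisible by v and the branch is v² ≈ 3*u**3 to lowest order — this is a cusp.
Classification: cusp.


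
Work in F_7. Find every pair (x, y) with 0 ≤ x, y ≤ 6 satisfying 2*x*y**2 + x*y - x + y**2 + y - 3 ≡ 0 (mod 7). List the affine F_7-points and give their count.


Affine F_7-points: {(2, 2), (2, 3), (3, 5), (4, 0), (4, 1)}; count = 5.

For each of the 49 pairs (x, y) ∈ F_7², evaluate f(x, y) mod 7. Record the zeros.
  x = 0: [0↦4, 1↦6, 2↦3, 3↦2, 4↦3, 5↦6, 6↦4]  zeros at y ∈ ∅
  x = 1: [0↦3, 1↦1, 2↦5, 3↦1, 4↦3, 5↦4, 6↦4]  zeros at y ∈ ∅
  x = 2: [0↦2, 1↦3, 2↦0, 3↦0, 4↦3, 5↦2, 6↦4]  zeros at y ∈ {2, 3}
  x = 3: [0↦1, 1↦5, 2↦2, 3↦6, 4↦3, 5↦0, 6↦4]  zeros at y ∈ {5}
  x = 4: [0↦0, 1↦0, 2↦4, 3↦5, 4↦3, 5↦5, 6↦4]  zeros at y ∈ {0, 1}
  x = 5: [0↦6, 1↦2, 2↦6, 3↦4, 4↦3, 5↦3, 6↦4]  zeros at y ∈ ∅
  x = 6: [0↦5, 1↦4, 2↦1, 3↦3, 4↦3, 5↦1, 6↦4]  zeros at y ∈ ∅
Collecting zeros: affine points = {(2, 2), (2, 3), (3, 5), (4, 0), (4, 1)}.
Total count |C(F_7)_aff| = 5.


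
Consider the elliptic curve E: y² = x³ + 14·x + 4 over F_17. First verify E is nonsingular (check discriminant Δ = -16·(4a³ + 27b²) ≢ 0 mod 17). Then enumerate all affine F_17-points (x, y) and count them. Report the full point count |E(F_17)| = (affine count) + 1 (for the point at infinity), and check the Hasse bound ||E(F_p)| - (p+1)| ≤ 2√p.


Affine points = {(0, 2), (0, 15), (1, 6), (1, 11), (6, 7), (6, 10), (8, 4), (8, 13), (9, 3), (9, 14), (12, 8), (12, 9), (15, 6), (15, 11)}; affine count = 14; |E(F_17)| = 15.

Discriminant check: Δ ∝ 4a³ + 27b² = 4·14³ + 27·4² = 4·2744 + 27·16 ≡ 1 (mod 17). Nonzero ⇒ E is nonsingular.
For each x ∈ F_17, compute rhs = x³ + 14·x + 4 mod 17, then count y ∈ F_17 with y² ≡ rhs.
  x = 0: rhs = 4, matching y values: 2, 15 (2 points).
  x = 1: rhs = 2, matching y values: 6, 11 (2 points).
  x = 2: rhs = 6, matching y values: none (0 points).
  x = 3: rhs = 5, matching y values: none (0 points).
  x = 4: rhs = 5, matching y values: none (0 points).
  x = 5: rhs = 12, matching y values: none (0 points).
  x = 6: rhs = 15, matching y values: 7, 10 (2 points).
  x = 7: rhs = 3, matching y values: none (0 points).
  x = 8: rhs = 16, matching y values: 4, 13 (2 points).
  x = 9: rhs = 9, matching y values: 3, 14 (2 points).
  x = 10: rhs = 5, matching y values: none (0 points).
  x = 11: rhs = 10, matching y values: none (0 points).
  x = 12: rhs = 13, matching y values: 8, 9 (2 points).
  x = 13: rhs = 3, matching y values: none (0 points).
  x = 14: rhs = 3, matching y values: none (0 points).
  x = 15: rhs = 2, matching y values: 6, 11 (2 points).
  x = 16: rhs = 6, matching y values: none (0 points).
Total affine count: 14.
Full point count |E(F_17)| = 14 + 1 = 15.
Hasse bound: |15 − (17+1)| = |-3| = 3 ≤ 2√17 ≈ 8.2462 ✓.


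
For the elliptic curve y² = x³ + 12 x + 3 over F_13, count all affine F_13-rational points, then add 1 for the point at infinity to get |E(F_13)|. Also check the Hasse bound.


Affine points = {(0, 4), (0, 9), (1, 4), (1, 9), (2, 3), (2, 10), (3, 1), (3, 12), (7, 1), (7, 12), (8, 0), (11, 6), (11, 7), (12, 4), (12, 9)}; affine count = 15; |E(F_13)| = 16.

Discriminant check: Δ ∝ 4a³ + 27b² = 4·12³ + 27·3² = 4·1728 + 27·9 ≡ 5 (mod 13). Nonzero ⇒ E is nonsingular.
For each x ∈ F_13, compute rhs = x³ + 12·x + 3 mod 13, then count y ∈ F_13 with y² ≡ rhs.
  x = 0: rhs = 3, matching y values: 4, 9 (2 points).
  x = 1: rhs = 3, matching y values: 4, 9 (2 points).
  x = 2: rhs = 9, matching y values: 3, 10 (2 points).
  x = 3: rhs = 1, matching y values: 1, 12 (2 points).
  x = 4: rhs = 11, matching y values: none (0 points).
  x = 5: rhs = 6, matching y values: none (0 points).
  x = 6: rhs = 5, matching y values: none (0 points).
  x = 7: rhs = 1, matching y values: 1, 12 (2 points).
  x = 8: rhs = 0, matching y values: 0 (1 points).
  x = 9: rhs = 8, matching y values: none (0 points).
  x = 10: rhs = 5, matching y values: none (0 points).
  x = 11: rhs = 10, matching y values: 6, 7 (2 points).
  x = 12: rhs = 3, matching y values: 4, 9 (2 points).
Total affine count: 15.
Full point count |E(F_13)| = 15 + 1 = 16.
Hasse bound: |16 − (13+1)| = |2| = 2 ≤ 2√13 ≈ 7.2111 ✓.


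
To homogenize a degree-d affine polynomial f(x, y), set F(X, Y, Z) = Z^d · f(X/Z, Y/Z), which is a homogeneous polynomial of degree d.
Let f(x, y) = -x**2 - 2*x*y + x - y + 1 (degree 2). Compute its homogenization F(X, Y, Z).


F(X, Y, Z) = -X**2 - 2*X*Y + X*Z - Y*Z + Z**2

deg(f) = 2.
Substitute x = X/Z, y = Y/Z into f, then multiply by Z^2.
  monomial -1·x^2·y^0 ↦ -1·X^2·Y^0·Z^0.
  monomial -2·x^1·y^1 ↦ -2·X^1·Y^1·Z^0.
  monomial 1·x^1·y^0 ↦ 1·X^1·Y^0·Z^1.
  monomial -1·x^0·y^1 ↦ -1·X^0·Y^1·Z^1.
  monomial 1·x^0·y^0 ↦ 1·X^0·Y^0·Z^2.
Collecting: F(X, Y, Z) = -X**2 - 2*X*Y + X*Z - Y*Z + Z**2.


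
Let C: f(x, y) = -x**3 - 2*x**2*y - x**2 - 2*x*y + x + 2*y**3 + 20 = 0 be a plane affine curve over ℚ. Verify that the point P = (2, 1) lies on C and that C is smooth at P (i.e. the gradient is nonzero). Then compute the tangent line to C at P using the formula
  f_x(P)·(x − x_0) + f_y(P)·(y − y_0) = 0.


Tangent line at P: -25*x - 6*y + 56 = 0.

Step 1: f(2, 1) = 0, so P lies on C.
Step 2: partial derivatives
  f_x(x, y) = -3*x**2 - 4*x*y - 2*x - 2*y + 1, f_y(x, y) = -2*x**2 - 2*x + 6*y**2.
  f_x(P) = -25, f_y(P) = -6 (gradient nonzero, so P is smooth).
Step 3: tangent line at P: -25·(x − 2) + -6·(y − 1) = 0.
Expanding: -25*x - 6*y + 56 = 0.


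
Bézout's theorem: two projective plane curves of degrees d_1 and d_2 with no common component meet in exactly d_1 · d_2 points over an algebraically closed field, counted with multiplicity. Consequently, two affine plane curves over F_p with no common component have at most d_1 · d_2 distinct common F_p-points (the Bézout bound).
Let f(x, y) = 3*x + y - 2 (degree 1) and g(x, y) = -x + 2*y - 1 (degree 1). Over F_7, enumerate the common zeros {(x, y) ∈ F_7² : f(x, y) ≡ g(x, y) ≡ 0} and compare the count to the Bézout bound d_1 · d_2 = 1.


Common zeros: ∅; count = 0; Bézout bound = 1.

deg(f) = 1, deg(g) = 1, so Bézout bound = 1.
Scan x ∈ F_7. For each x, list the y ∈ F_7 with f(x, y) ≡ 0 and those with g(x, y) ≡ 0 (mod 7); the common zeros in that column are the intersection.
  x = 0: f ≡ 0 at y ∈ {2}; g ≡ 0 at y ∈ {4}; common: ∅.
  x = 1: f ≡ 0 at y ∈ {6}; g ≡ 0 at y ∈ {1}; common: ∅.
  x = 2: f ≡ 0 at y ∈ {3}; g ≡ 0 at y ∈ {5}; common: ∅.
  x = 3: f ≡ 0 at y ∈ {0}; g ≡ 0 at y ∈ {2}; common: ∅.
  x = 4: f ≡ 0 at y ∈ {4}; g ≡ 0 at y ∈ {6}; common: ∅.
  x = 5: f ≡ 0 at y ∈ {1}; g ≡ 0 at y ∈ {3}; common: ∅.
  x = 6: f ≡ 0 at y ∈ {5}; g ≡ 0 at y ∈ {0}; common: ∅.
Collecting: common zeros = ∅, so the count is 0.
Comparison with the Bézout bound: 0 ≤ 1 = deg(f)·deg(g), as expected for curves with no common component (the affine F_7-count falls short of the bound because intersections may lie at infinity, over extension fields, or carry multiplicity).


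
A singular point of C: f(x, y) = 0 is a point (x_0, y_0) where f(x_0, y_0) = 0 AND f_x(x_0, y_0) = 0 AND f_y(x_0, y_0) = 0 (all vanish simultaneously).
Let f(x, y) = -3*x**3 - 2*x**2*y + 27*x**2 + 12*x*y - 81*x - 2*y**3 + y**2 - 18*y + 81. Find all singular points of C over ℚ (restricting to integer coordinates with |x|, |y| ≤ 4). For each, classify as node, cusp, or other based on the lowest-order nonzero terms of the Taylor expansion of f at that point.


Singular points: {(3, 0)}; classification: cusp.

Compute partial derivatives:
  f_x = -9*x**2 - 4*x*y + 54*x + 12*y - 81.
  f_y = -2*x**2 + 12*x - 6*y**2 + 2*y - 18.
Scan x_0 ∈ {−4, ..., 4}. For each x_0, f_y(x_0, y) is a polynomial in y; find its integer roots y ∈ {−4, ..., 4}, then test f_x and f at those candidates.
  x = -4: f_y(-4, y) = -6*y**2 + 2*y - 98; no integer root y with |y| ≤ 4.
  x = -3: f_y(-3, y) = -6*y**2 + 2*y - 72; no integer root y with |y| ≤ 4.
  x = -2: f_y(-2, y) = -6*y**2 + 2*y - 50; no integer root y with |y| ≤ 4.
  x = -1: f_y(-1, y) = -6*y**2 + 2*y - 32; no integer root y with |y| ≤ 4.
  x = 0: f_y(0, y) = -6*y**2 + 2*y - 18; no integer root y with |y| ≤ 4.
  x = 1: f_y(1, y) = -6*y**2 + 2*y - 8; no integer root y with |y| ≤ 4.
  x = 2: f_y(2, y) = -6*y**2 + 2*y - 2; no integer root y with |y| ≤ 4.
  x = 3: f_y(3, y) = -6*y**2 + 2*y; vanishes at y ∈ {0}. (3, 0): f_x = 0, f = 0 — SINGULAR.
  x = 4: f_y(4, y) = -6*y**2 + 2*y - 2; no integer root y with |y| ≤ 4.
Only singular point on the grid: (3, 0).
Classify: substitute x = 3 + u, y = 0 + v and expand: f = -3*u**3 - 2*u**2*v - 2*v**3 + v**2.
No constant or linear terms (consistent with a singular point). Quadratic part: v**2. Cubic part: -3*u**3 - 2*u**2*v - 2*v**3.
The quadratic part v**2 is a perfect square, so there is a single (double) tangent line v = 0, i.e. y = 0. Restricting the cubic part to that line (v = 0) leaves -3*u**3 ≠ 0, so f is not divisible by v and the branch is v² ≈ 3*u**3 to lowest order — this is a cusp.
Classification: cusp.


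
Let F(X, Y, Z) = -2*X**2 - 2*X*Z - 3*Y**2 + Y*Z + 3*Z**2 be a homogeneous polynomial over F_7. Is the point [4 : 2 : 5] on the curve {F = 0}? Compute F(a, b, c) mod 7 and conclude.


F(4,2,5) ≡ 1 (mod 7); P is NOT on the curve.

Evaluate F(4, 2, 5) term-by-term (mod 7).
  -2*X**2 ↦ -2·16·1·1 = -32
  -2*X*Z ↦ -2·4·1·5 = -40
  -3*Y**2 ↦ -3·1·4·1 = -12
  Y*Z ↦ 1·1·2·5 = 10
  3*Z**2 ↦ 3·1·1·25 = 75
Sum: F(4, 2, 5) = (-32) + (-40) + (-12) + (10) + (75) = 1.
Reducing mod 7: 1 ≡ 1 (mod 7).
Since F(a, b, c) ≡ 1 ≠ 0 (mod 7), P does NOT lie on the curve.


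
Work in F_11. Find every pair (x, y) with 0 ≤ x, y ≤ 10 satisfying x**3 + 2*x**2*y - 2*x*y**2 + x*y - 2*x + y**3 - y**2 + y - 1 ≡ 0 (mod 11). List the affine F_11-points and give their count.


Affine F_11-points: {(0, 1), (1, 1), (3, 2), (4, 0), (6, 7), (6, 10), (8, 0), (8, 1), (8, 5), (10, 0), (10, 4), (10, 6)}; count = 12.

For each of the 121 pairs (x, y) ∈ F_11², evaluate f(x, y) mod 11. Record the zeros.
  x = 0: [0↦10, 1↦0, 2↦5, 3↦9, 4↦7, 5↦5, 6↦9, 7↦3, 8↦4, 9↦7, 10↦7]  zeros at y ∈ {1}
  x = 1: [0↦9, 1↦0, 2↦2, 3↦10, 4↦8, 5↦2, 6↦9, 7↦2, 8↦9, 9↦3, 10↦1]  zeros at y ∈ {1}
  x = 2: [0↦3, 1↦10, 2↦2, 3↦7, 4↦9, 5↦3, 6↦6, 7↦2, 8↦8, 9↦8, 10↦8]  zeros at y ∈ ∅
  x = 3: [0↦9, 1↦3, 2↦0, 3↦6, 4↦5, 5↦3, 6↦6, 7↦9, 8↦7, 9↦6, 10↦1]  zeros at y ∈ {2}
  x = 4: [0↦0, 1↦7, 2↦2, 3↦2, 4↦2, 5↦8, 6↦4, 7↦7, 8↦1, 9↦3, 10↦8]  zeros at y ∈ {0}
  x = 5: [0↦4, 1↦6, 2↦3, 3↦1, 4↦6, 5↦2, 6↦6, 7↦2, 8↦7, 9↦5, 10↦2]  zeros at y ∈ ∅
  x = 6: [0↦5, 1↦6, 2↦9, 3↦9, 4↦1, 5↦2, 6↦7, 7↦0, 8↦9, 9↦7, 10↦0]  zeros at y ∈ {7, 10}
  x = 7: [0↦9, 1↦2, 2↦4, 3↦10, 4↦4, 5↦3, 6↦2, 7↦7, 8↦2, 9↦4, 10↦8]  zeros at y ∈ ∅
  x = 8: [0↦0, 1↦0, 2↦5, 3↦10, 4↦10, 5↦0, 6↦8, 7↦7, 8↦3, 9↦2, 10↦10]  zeros at y ∈ {0, 1, 5}
  x = 9: [0↦6, 1↦6, 2↦7, 3↦4, 4↦3, 5↦10, 6↦9, 7↦6, 8↦7, 9↦7, 10↦1]  zeros at y ∈ ∅
  x = 10: [0↦0, 1↦4, 2↦5, 3↦9, 4↦0, 5↦6, 6↦0, 7↦10, 8↦9, 9↦3, 10↦9]  zeros at y ∈ {0, 4, 6}
Collecting zeros: affine points = {(0, 1), (1, 1), (3, 2), (4, 0), (6, 7), (6, 10), (8, 0), (8, 1), (8, 5), (10, 0), (10, 4), (10, 6)}.
Total count |C(F_11)_aff| = 12.


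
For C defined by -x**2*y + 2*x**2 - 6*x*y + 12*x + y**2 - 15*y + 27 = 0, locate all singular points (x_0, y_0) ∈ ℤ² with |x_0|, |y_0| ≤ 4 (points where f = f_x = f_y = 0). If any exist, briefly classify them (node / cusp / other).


Singular points: {(-3, 3)}; classification: node.

Compute partial derivatives:
  f_x = -2*x*y + 4*x - 6*y + 12.
  f_y = -x**2 - 6*x + 2*y - 15.
Scan x_0 ∈ {−4, ..., 4}. For each x_0, f_y(x_0, y) is a polynomial in y; find its integer roots y ∈ {−4, ..., 4}, then test f_x and f at those candidates.
  x = -4: f_y(-4, y) = 2*y - 7; no integer root y with |y| ≤ 4.
  x = -3: f_y(-3, y) = 2*y - 6; vanishes at y ∈ {3}. (-3, 3): f_x = 0, f = 0 — SINGULAR.
  x = -2: f_y(-2, y) = 2*y - 7; no integer root y with |y| ≤ 4.
  x = -1: f_y(-1, y) = 2*y - 10; no integer root y with |y| ≤ 4.
  x = 0: f_y(0, y) = 2*y - 15; no integer root y with |y| ≤ 4.
  x = 1: f_y(1, y) = 2*y - 22; no integer root y with |y| ≤ 4.
  x = 2: f_y(2, y) = 2*y - 31; no integer root y with |y| ≤ 4.
  x = 3: f_y(3, y) = 2*y - 42; no integer root y with |y| ≤ 4.
  x = 4: f_y(4, y) = 2*y - 55; no integer root y with |y| ≤ 4.
Only singular point on the grid: (-3, 3).
Classify: substitute x = -3 + u, y = 3 + v and expand: f = -u**2*v - u**2 + v**2.
No constant or linear terms (consistent with a singular point). Quadratic part: -u**2 + v**2. Cubic part: -u**2*v.
The quadratic part v**2 - u**2 = (v − u)(v + u) splits into two distinct linear factors, so there are two distinct tangent lines y − 3 = ±(x − -3) — this is a node (ordinary double point).
Classification: node.


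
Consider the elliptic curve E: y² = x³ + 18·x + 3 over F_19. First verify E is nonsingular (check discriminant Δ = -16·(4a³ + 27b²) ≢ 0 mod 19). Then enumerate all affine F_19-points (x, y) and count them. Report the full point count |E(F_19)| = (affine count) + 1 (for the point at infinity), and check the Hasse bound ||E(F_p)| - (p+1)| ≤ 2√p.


Affine points = {(2, 3), (2, 16), (4, 5), (4, 14), (5, 3), (5, 16), (6, 2), (6, 17), (7, 4), (7, 15), (9, 1), (9, 18), (10, 9), (10, 10), (12, 3), (12, 16), (14, 4), (14, 15), (15, 0), (16, 6), (16, 13), (17, 4), (17, 15)}; affine count = 23; |E(F_19)| = 24.

Discriminant check: Δ ∝ 4a³ + 27b² = 4·18³ + 27·3² = 4·5832 + 27·9 ≡ 11 (mod 19). Nonzero ⇒ E is nonsingular.
For each x ∈ F_19, compute rhs = x³ + 18·x + 3 mod 19, then count y ∈ F_19 with y² ≡ rhs.
  x = 0: rhs = 3, matching y values: none (0 points).
  x = 1: rhs = 3, matching y values: none (0 points).
  x = 2: rhs = 9, matching y values: 3, 16 (2 points).
  x = 3: rhs = 8, matching y values: none (0 points).
  x = 4: rhs = 6, matching y values: 5, 14 (2 points).
  x = 5: rhs = 9, matching y values: 3, 16 (2 points).
  x = 6: rhs = 4, matching y values: 2, 17 (2 points).
  x = 7: rhs = 16, matching y values: 4, 15 (2 points).
  x = 8: rhs = 13, matching y values: none (0 points).
  x = 9: rhs = 1, matching y values: 1, 18 (2 points).
  x = 10: rhs = 5, matching y values: 9, 10 (2 points).
  x = 11: rhs = 12, matching y values: none (0 points).
  x = 12: rhs = 9, matching y values: 3, 16 (2 points).
  x = 13: rhs = 2, matching y values: none (0 points).
  x = 14: rhs = 16, matching y values: 4, 15 (2 points).
  x = 15: rhs = 0, matching y values: 0 (1 points).
  x = 16: rhs = 17, matching y values: 6, 13 (2 points).
  x = 17: rhs = 16, matching y values: 4, 15 (2 points).
  x = 18: rhs = 3, matching y values: none (0 points).
Total affine count: 23.
Full point count |E(F_19)| = 23 + 1 = 24.
Hasse bound: |24 − (19+1)| = |4| = 4 ≤ 2√19 ≈ 8.7178 ✓.


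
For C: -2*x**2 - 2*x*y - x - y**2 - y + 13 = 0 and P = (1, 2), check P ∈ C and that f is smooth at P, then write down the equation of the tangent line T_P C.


Tangent line at P: -9*x - 7*y + 23 = 0.

Step 1: f(1, 2) = 0, so P lies on C.
Step 2: partial derivatives
  f_x(x, y) = -4*x - 2*y - 1, f_y(x, y) = -2*x - 2*y - 1.
  f_x(P) = -9, f_y(P) = -7 (gradient nonzero, so P is smooth).
Step 3: tangent line at P: -9·(x − 1) + -7·(y − 2) = 0.
Expanding: -9*x - 7*y + 23 = 0.


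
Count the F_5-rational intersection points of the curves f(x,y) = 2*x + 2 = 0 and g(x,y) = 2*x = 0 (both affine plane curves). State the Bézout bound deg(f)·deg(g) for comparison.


Common zeros: ∅; count = 0; Bézout bound = 1.

deg(f) = 1, deg(g) = 1, so Bézout bound = 1.
Scan x ∈ F_5. For each x, list the y ∈ F_5 with f(x, y) ≡ 0 and those with g(x, y) ≡ 0 (mod 5); the common zeros in that column are the intersection.
  x = 0: f ≡ 0 at y ∈ ∅; g ≡ 0 at y ∈ {0, 1, 2, 3, 4}; common: ∅.
  x = 1: f ≡ 0 at y ∈ ∅; g ≡ 0 at y ∈ ∅; common: ∅.
  x = 2: f ≡ 0 at y ∈ ∅; g ≡ 0 at y ∈ ∅; common: ∅.
  x = 3: f ≡ 0 at y ∈ ∅; g ≡ 0 at y ∈ ∅; common: ∅.
  x = 4: f ≡ 0 at y ∈ {0, 1, 2, 3, 4}; g ≡ 0 at y ∈ ∅; common: ∅.
Collecting: common zeros = ∅, so the count is 0.
Comparison with the Bézout bound: 0 ≤ 1 = deg(f)·deg(g), as expected for curves with no common component (the affine F_5-count falls short of the bound because intersections may lie at infinity, over extension fields, or carry multiplicity).


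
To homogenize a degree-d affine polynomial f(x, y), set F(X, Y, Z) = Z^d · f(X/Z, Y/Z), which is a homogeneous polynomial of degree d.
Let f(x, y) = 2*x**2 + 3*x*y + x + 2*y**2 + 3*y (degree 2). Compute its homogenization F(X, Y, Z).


F(X, Y, Z) = 2*X**2 + 3*X*Y + X*Z + 2*Y**2 + 3*Y*Z

deg(f) = 2.
Substitute x = X/Z, y = Y/Z into f, then multiply by Z^2.
  monomial 2·x^2·y^0 ↦ 2·X^2·Y^0·Z^0.
  monomial 3·x^1·y^1 ↦ 3·X^1·Y^1·Z^0.
  monomial 1·x^1·y^0 ↦ 1·X^1·Y^0·Z^1.
  monomial 2·x^0·y^2 ↦ 2·X^0·Y^2·Z^0.
  monomial 3·x^0·y^1 ↦ 3·X^0·Y^1·Z^1.
Collecting: F(X, Y, Z) = 2*X**2 + 3*X*Y + X*Z + 2*Y**2 + 3*Y*Z.


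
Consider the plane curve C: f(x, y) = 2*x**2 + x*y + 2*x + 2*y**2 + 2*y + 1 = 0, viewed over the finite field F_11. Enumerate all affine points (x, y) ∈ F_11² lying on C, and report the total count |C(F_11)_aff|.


Affine F_11-points: {(2, 10), (3, 4), (3, 10), (4, 3), (4, 5), (5, 4), (5, 9), (6, 9), (9, 5), (9, 6), (10, 2), (10, 3)}; count = 12.

For each of the 121 pairs (x, y) ∈ F_11², evaluate f(x, y) mod 11. Record the zeros.
  x = 0: [0↦1, 1↦5, 2↦2, 3↦3, 4↦8, 5↦6, 6↦8, 7↦3, 8↦2, 9↦5, 10↦1]  zeros at y ∈ ∅
  x = 1: [0↦5, 1↦10, 2↦8, 3↦10, 4↦5, 5↦4, 6↦7, 7↦3, 8↦3, 9↦7, 10↦4]  zeros at y ∈ ∅
  x = 2: [0↦2, 1↦8, 2↦7, 3↦10, 4↦6, 5↦6, 6↦10, 7↦7, 8↦8, 9↦2, 10↦0]  zeros at y ∈ {10}
  x = 3: [0↦3, 1↦10, 2↦10, 3↦3, 4↦0, 5↦1, 6↦6, 7↦4, 8↦6, 9↦1, 10↦0]  zeros at y ∈ {4, 10}
  x = 4: [0↦8, 1↦5, 2↦6, 3↦0, 4↦9, 5↦0, 6↦6, 7↦5, 8↦8, 9↦4, 10↦4]  zeros at y ∈ {3, 5}
  x = 5: [0↦6, 1↦4, 2↦6, 3↦1, 4↦0, 5↦3, 6↦10, 7↦10, 8↦3, 9↦0, 10↦1]  zeros at y ∈ {4, 9}
  x = 6: [0↦8, 1↦7, 2↦10, 3↦6, 4↦6, 5↦10, 6↦7, 7↦8, 8↦2, 9↦0, 10↦2]  zeros at y ∈ {9}
  x = 7: [0↦3, 1↦3, 2↦7, 3↦4, 4↦5, 5↦10, 6↦8, 7↦10, 8↦5, 9↦4, 10↦7]  zeros at y ∈ ∅
  x = 8: [0↦2, 1↦3, 2↦8, 3↦6, 4↦8, 5↦3, 6↦2, 7↦5, 8↦1, 9↦1, 10↦5]  zeros at y ∈ ∅
  x = 9: [0↦5, 1↦7, 2↦2, 3↦1, 4↦4, 5↦0, 6↦0, 7↦4, 8↦1, 9↦2, 10↦7]  zeros at y ∈ {5, 6}
  x = 10: [0↦1, 1↦4, 2↦0, 3↦0, 4↦4, 5↦1, 6↦2, 7↦7, 8↦5, 9↦7, 10↦2]  zeros at y ∈ {2, 3}
Collecting zeros: affine points = {(2, 10), (3, 4), (3, 10), (4, 3), (4, 5), (5, 4), (5, 9), (6, 9), (9, 5), (9, 6), (10, 2), (10, 3)}.
Total count |C(F_11)_aff| = 12.


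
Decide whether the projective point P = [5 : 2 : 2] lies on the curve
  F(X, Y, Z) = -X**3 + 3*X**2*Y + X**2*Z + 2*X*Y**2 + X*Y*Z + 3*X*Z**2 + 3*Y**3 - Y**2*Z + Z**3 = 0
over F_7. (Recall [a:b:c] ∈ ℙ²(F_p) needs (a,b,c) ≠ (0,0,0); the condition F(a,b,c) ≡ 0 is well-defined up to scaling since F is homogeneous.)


F(5,2,2) ≡ 2 (mod 7); P is NOT on the curve.

Evaluate F(5, 2, 2) term-by-term (mod 7).
  -X**3 ↦ -1·125·1·1 = -125
  3*X**2*Y ↦ 3·25·2·1 = 150
  X**2*Z ↦ 1·25·1·2 = 50
  2*X*Y**2 ↦ 2·5·4·1 = 40
  X*Y*Z ↦ 1·5·2·2 = 20
  3*X*Z**2 ↦ 3·5·1·4 = 60
  3*Y**3 ↦ 3·1·8·1 = 24
  -Y**2*Z ↦ -1·1·4·2 = -8
  Z**3 ↦ 1·1·1·8 = 8
Sum: F(5, 2, 2) = (-125) + (150) + (50) + (40) + (20) + (60) + (24) + (-8) + (8) = 219.
Reducing mod 7: 219 ≡ 2 (mod 7).
Since F(a, b, c) ≡ 2 ≠ 0 (mod 7), P does NOT lie on the curve.


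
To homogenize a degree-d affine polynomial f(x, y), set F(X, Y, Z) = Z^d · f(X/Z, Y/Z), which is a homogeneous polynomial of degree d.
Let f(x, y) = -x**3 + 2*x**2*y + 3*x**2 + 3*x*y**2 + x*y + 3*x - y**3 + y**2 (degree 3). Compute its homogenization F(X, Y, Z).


F(X, Y, Z) = -X**3 + 2*X**2*Y + 3*X**2*Z + 3*X*Y**2 + X*Y*Z + 3*X*Z**2 - Y**3 + Y**2*Z

deg(f) = 3.
Substitute x = X/Z, y = Y/Z into f, then multiply by Z^3.
  monomial -1·x^3·y^0 ↦ -1·X^3·Y^0·Z^0.
  monomial 2·x^2·y^1 ↦ 2·X^2·Y^1·Z^0.
  monomial 3·x^2·y^0 ↦ 3·X^2·Y^0·Z^1.
  monomial 3·x^1·y^2 ↦ 3·X^1·Y^2·Z^0.
  monomial 1·x^1·y^1 ↦ 1·X^1·Y^1·Z^1.
  monomial 3·x^1·y^0 ↦ 3·X^1·Y^0·Z^2.
  monomial -1·x^0·y^3 ↦ -1·X^0·Y^3·Z^0.
  monomial 1·x^0·y^2 ↦ 1·X^0·Y^2·Z^1.
Collecting: F(X, Y, Z) = -X**3 + 2*X**2*Y + 3*X**2*Z + 3*X*Y**2 + X*Y*Z + 3*X*Z**2 - Y**3 + Y**2*Z.


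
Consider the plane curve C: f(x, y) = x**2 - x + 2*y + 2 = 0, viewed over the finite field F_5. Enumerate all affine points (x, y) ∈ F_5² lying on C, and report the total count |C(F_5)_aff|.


Affine F_5-points: {(0, 4), (1, 4), (2, 3), (3, 1), (4, 3)}; count = 5.

For each of the 25 pairs (x, y) ∈ F_5², evaluate f(x, y) mod 5. Record the zeros.
  x = 0: [0↦2, 1↦4, 2↦1, 3↦3, 4↦0]  zeros at y ∈ {4}
  x = 1: [0↦2, 1↦4, 2↦1, 3↦3, 4↦0]  zeros at y ∈ {4}
  x = 2: [0↦4, 1↦1, 2↦3, 3↦0, 4↦2]  zeros at y ∈ {3}
  x = 3: [0↦3, 1↦0, 2↦2, 3↦4, 4↦1]  zeros at y ∈ {1}
  x = 4: [0↦4, 1↦1, 2↦3, 3↦0, 4↦2]  zeros at y ∈ {3}
Collecting zeros: affine points = {(0, 4), (1, 4), (2, 3), (3, 1), (4, 3)}.
Total count |C(F_5)_aff| = 5.


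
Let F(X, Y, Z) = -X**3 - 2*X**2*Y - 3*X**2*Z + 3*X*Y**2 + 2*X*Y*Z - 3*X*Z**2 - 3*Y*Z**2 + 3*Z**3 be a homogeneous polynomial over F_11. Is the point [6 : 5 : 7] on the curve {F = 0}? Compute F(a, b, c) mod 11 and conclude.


F(6,5,7) ≡ 6 (mod 11); P is NOT on the curve.

Evaluate F(6, 5, 7) term-by-term (mod 11).
  -X**3 ↦ -1·216·1·1 = -216
  -2*X**2*Y ↦ -2·36·5·1 = -360
  -3*X**2*Z ↦ -3·36·1·7 = -756
  3*X*Y**2 ↦ 3·6·25·1 = 450
  2*X*Y*Z ↦ 2·6·5·7 = 420
  -3*X*Z**2 ↦ -3·6·1·49 = -882
  -3*Y*Z**2 ↦ -3·1·5·49 = -735
  3*Z**3 ↦ 3·1·1·343 = 1029
Sum: F(6, 5, 7) = (-216) + (-360) + (-756) + (450) + (420) + (-882) + (-735) + (1029) = -1050.
Reducing mod 11: -1050 ≡ 6 (mod 11).
Since F(a, b, c) ≡ 6 ≠ 0 (mod 11), P does NOT lie on the curve.


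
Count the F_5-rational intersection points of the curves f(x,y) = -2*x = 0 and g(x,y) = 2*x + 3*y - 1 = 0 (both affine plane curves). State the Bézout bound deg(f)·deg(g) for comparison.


Common zeros: {(0, 2)}; count = 1; Bézout bound = 1.

deg(f) = 1, deg(g) = 1, so Bézout bound = 1.
Scan x ∈ F_5. For each x, list the y ∈ F_5 with f(x, y) ≡ 0 and those with g(x, y) ≡ 0 (mod 5); the common zeros in that column are the intersection.
  x = 0: f ≡ 0 at y ∈ {0, 1, 2, 3, 4}; g ≡ 0 at y ∈ {2}; common: {2}.
  x = 1: f ≡ 0 at y ∈ ∅; g ≡ 0 at y ∈ {3}; common: ∅.
  x = 2: f ≡ 0 at y ∈ ∅; g ≡ 0 at y ∈ {4}; common: ∅.
  x = 3: f ≡ 0 at y ∈ ∅; g ≡ 0 at y ∈ {0}; common: ∅.
  x = 4: f ≡ 0 at y ∈ ∅; g ≡ 0 at y ∈ {1}; common: ∅.
Collecting: common zeros = {(0, 2)}, so the count is 1.
Comparison with the Bézout bound: 1 ≤ 1 = deg(f)·deg(g), as expected for curves with no common component (the bound is attained).
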